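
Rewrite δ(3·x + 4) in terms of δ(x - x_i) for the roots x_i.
\frac{\delta(x + 4/3)}{3}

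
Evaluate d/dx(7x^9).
63 x^{8}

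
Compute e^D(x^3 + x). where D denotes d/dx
x^{3} + 3 x^{2} + 4 x + 2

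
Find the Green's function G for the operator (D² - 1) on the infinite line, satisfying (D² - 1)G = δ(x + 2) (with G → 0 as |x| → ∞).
-\frac{e^{-|x + 2|}}{2}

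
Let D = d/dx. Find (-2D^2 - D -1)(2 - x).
x - 1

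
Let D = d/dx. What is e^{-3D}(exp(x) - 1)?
e^{x - 3} - 1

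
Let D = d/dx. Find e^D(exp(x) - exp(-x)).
2 \sinh{\left(x + 1 \right)}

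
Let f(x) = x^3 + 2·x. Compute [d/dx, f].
3 x^{2} + 2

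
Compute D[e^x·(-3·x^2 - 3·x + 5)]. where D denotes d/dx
\left(- 3 x^{2} - 9 x + 2\right) e^{x}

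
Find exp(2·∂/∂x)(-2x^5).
- 2 x^{5} - 20 x^{4} - 80 x^{3} - 160 x^{2} - 160 x - 64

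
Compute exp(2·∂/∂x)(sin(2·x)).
\sin{\left(2 x + 4 \right)}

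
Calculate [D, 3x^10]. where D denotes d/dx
30 x^{9}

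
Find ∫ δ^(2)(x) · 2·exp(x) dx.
2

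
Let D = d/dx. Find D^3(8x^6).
960 x^{3}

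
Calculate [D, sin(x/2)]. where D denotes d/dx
\frac{\cos{\left(\frac{x}{2} \right)}}{2}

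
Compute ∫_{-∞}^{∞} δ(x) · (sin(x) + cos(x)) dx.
1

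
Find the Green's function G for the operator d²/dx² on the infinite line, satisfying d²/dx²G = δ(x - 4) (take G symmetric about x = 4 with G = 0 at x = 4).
\frac{|x - 4|}{2}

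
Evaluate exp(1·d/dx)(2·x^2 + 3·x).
2 x^{2} + 7 x + 5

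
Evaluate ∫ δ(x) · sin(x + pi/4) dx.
\frac{\sqrt{2}}{2}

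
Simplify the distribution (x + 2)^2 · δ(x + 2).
0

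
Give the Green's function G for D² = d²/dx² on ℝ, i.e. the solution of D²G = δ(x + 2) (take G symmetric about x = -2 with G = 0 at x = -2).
\frac{|x + 2|}{2}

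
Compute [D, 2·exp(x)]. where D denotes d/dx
2 e^{x}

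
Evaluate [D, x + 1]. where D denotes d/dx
1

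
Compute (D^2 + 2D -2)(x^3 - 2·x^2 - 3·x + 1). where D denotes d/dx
- 2 x^{3} + 10 x^{2} + 4 x - 12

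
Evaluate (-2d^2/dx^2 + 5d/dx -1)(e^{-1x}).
- 8 e^{- x}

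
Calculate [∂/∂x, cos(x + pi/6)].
- \sin{\left(x + \frac{\pi}{6} \right)}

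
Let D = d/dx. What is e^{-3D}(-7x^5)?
- 7 x^{5} + 105 x^{4} - 630 x^{3} + 1890 x^{2} - 2835 x + 1701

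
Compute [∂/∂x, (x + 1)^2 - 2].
2 x + 2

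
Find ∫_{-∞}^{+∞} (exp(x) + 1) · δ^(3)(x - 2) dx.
- e^{2}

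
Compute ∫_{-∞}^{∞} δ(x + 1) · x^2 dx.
1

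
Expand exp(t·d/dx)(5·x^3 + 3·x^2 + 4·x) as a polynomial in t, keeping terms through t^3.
5 t^{3} + t^{2} \left(15 x + 3\right) + t \left(15 x^{2} + 6 x + 4\right) + 5 x^{3} + 3 x^{2} + 4 x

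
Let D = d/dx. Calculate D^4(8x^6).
2880 x^{2}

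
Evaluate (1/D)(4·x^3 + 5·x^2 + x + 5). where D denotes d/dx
x^{4} + \frac{5 x^{3}}{3} + \frac{x^{2}}{2} + 5 x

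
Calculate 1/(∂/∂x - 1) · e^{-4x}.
- \frac{e^{- 4 x}}{5}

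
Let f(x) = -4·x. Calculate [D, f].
-4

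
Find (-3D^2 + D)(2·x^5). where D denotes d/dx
10 x^{3} \left(x - 12\right)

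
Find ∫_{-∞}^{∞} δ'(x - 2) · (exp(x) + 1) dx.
- e^{2}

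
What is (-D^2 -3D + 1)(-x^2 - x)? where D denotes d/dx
- x^{2} + 5 x + 5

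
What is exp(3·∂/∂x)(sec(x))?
\sec{\left(x + 3 \right)}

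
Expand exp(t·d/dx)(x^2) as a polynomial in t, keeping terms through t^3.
t^{2} + 2 t x + x^{2}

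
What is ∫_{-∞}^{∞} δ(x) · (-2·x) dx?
0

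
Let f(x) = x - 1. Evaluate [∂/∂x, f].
1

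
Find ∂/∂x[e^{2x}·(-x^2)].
2 x \left(- x - 1\right) e^{2 x}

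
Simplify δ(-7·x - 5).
\frac{\delta(x + 5/7)}{7}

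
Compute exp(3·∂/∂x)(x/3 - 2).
\frac{x}{3} - 1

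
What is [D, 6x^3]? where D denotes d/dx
18 x^{2}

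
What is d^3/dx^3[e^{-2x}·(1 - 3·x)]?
4 \left(6 x - 11\right) e^{- 2 x}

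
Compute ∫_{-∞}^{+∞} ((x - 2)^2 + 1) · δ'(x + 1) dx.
6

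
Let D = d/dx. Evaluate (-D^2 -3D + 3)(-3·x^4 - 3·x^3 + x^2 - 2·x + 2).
- 9 x^{4} + 27 x^{3} + 66 x^{2} + 6 x + 10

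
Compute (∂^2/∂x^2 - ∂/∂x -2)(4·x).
- 8 x - 4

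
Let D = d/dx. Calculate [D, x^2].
2 x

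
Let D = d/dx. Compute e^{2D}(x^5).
x^{5} + 10 x^{4} + 40 x^{3} + 80 x^{2} + 80 x + 32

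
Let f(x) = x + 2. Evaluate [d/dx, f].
1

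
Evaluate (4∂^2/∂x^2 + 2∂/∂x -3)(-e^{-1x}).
e^{- x}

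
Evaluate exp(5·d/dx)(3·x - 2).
3 x + 13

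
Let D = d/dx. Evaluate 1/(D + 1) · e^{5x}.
\frac{e^{5 x}}{6}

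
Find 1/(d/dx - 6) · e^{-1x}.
- \frac{e^{- x}}{7}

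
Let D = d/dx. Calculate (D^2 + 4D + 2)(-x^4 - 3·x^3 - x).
- 2 x^{4} - 22 x^{3} - 48 x^{2} - 20 x - 4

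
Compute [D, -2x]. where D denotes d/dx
-2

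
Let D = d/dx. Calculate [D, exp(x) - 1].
e^{x}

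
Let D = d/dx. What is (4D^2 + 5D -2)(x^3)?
x \left(- 2 x^{2} + 15 x + 24\right)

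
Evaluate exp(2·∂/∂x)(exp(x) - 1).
e^{x + 2} - 1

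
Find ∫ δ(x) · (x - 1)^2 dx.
1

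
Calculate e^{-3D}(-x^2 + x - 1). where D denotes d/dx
- x^{2} + 7 x - 13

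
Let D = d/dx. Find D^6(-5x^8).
- 100800 x^{2}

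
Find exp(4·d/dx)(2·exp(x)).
2 e^{x + 4}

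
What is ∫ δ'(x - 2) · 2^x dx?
- \log{\left(16 \right)}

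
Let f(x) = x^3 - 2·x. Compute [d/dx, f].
3 x^{2} - 2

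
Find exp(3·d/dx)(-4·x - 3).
- 4 x - 15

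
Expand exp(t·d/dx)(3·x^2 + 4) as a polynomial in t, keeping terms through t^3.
3 t^{2} + 6 t x + 3 x^{2} + 4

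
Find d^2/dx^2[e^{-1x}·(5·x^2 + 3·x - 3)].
\left(5 x^{2} - 17 x + 1\right) e^{- x}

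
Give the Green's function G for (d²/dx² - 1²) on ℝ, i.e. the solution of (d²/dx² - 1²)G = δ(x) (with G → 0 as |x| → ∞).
-\frac{e^{-|x|}}{2}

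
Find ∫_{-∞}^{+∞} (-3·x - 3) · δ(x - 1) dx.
-6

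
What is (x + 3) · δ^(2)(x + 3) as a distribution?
-2\delta'(x + 3)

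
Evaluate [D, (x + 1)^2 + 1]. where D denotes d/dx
2 x + 2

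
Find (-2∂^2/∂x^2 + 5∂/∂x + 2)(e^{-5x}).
- 73 e^{- 5 x}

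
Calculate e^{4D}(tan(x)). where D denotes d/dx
\tan{\left(x + 4 \right)}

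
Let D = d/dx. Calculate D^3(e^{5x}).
125 e^{5 x}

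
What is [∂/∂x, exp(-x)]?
- e^{- x}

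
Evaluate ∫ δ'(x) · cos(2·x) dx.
0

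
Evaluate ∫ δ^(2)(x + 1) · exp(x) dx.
e^{-1}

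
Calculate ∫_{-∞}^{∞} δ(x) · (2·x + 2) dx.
2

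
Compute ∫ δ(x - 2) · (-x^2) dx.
-4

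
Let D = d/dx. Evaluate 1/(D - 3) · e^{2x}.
- e^{2 x}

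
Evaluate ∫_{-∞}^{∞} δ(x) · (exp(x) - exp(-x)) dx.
0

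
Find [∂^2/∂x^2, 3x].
6\frac{d}{dx}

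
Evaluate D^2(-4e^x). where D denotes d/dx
- 4 e^{x}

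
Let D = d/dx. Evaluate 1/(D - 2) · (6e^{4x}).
3 e^{4 x}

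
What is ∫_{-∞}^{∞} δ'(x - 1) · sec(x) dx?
- \tan{\left(1 \right)} \sec{\left(1 \right)}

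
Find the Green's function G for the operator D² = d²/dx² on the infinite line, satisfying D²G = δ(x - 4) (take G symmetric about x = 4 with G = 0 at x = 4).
\frac{|x - 4|}{2}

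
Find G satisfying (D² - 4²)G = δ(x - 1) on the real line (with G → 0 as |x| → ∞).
-\frac{e^{-4|x - 1|}}{8}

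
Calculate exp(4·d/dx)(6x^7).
6 x^{7} + 168 x^{6} + 2016 x^{5} + 13440 x^{4} + 53760 x^{3} + 129024 x^{2} + 172032 x + 98304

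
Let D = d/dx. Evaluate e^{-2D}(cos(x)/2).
\frac{\cos{\left(x - 2 \right)}}{2}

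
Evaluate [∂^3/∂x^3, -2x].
-6\frac{d^{2}}{dx^{2}}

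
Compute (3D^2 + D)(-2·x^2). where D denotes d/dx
- 4 x - 12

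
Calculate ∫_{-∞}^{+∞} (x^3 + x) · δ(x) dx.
0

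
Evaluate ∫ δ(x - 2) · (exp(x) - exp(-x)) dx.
2 \sinh{\left(2 \right)}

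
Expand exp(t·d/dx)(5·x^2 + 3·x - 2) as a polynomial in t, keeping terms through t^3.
5 t^{2} + t \left(10 x + 3\right) + 5 x^{2} + 3 x - 2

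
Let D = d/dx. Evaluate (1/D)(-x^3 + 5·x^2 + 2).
- \frac{x^{4}}{4} + \frac{5 x^{3}}{3} + 2 x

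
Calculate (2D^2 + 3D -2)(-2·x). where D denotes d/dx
4 x - 6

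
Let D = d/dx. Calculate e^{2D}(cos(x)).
\cos{\left(x + 2 \right)}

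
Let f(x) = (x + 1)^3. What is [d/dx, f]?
3 \left(x + 1\right)^{2}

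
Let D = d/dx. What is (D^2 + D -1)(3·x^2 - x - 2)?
- 3 x^{2} + 7 x + 7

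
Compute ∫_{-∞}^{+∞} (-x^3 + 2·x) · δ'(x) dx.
-2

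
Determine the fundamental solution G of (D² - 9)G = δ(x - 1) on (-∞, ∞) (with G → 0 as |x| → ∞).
-\frac{e^{-3|x - 1|}}{6}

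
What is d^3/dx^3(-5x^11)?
- 4950 x^{8}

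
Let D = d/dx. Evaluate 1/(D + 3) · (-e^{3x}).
- \frac{e^{3 x}}{6}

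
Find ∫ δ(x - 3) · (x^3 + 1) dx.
28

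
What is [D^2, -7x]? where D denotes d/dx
-14D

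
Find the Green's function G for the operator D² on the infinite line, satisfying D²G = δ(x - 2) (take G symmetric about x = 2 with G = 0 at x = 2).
\frac{|x - 2|}{2}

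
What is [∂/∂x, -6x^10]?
- 60 x^{9}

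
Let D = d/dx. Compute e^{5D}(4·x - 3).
4 x + 17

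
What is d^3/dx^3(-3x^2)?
0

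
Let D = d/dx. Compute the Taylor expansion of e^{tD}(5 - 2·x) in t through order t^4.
- 2 t - 2 x + 5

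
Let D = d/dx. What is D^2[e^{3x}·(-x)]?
\left(- 9 x - 6\right) e^{3 x}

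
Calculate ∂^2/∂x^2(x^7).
42 x^{5}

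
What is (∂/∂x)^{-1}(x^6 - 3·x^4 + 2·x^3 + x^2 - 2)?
\frac{x^{7}}{7} - \frac{3 x^{5}}{5} + \frac{x^{4}}{2} + \frac{x^{3}}{3} - 2 x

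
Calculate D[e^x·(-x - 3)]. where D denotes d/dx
\left(- x - 4\right) e^{x}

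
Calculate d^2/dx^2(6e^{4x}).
96 e^{4 x}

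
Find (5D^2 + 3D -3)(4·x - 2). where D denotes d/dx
18 - 12 x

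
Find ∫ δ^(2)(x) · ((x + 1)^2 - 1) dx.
2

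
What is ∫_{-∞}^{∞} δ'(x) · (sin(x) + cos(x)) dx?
-1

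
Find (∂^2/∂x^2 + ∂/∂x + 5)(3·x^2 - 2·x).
15 x^{2} - 4 x + 4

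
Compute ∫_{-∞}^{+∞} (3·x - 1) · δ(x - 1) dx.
2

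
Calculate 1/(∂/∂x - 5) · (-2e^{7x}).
- e^{7 x}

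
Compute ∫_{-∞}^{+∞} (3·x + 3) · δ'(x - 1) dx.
-3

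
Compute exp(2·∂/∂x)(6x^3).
6 x^{3} + 36 x^{2} + 72 x + 48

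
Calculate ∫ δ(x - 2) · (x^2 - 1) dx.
3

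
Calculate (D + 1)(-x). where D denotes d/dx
- x - 1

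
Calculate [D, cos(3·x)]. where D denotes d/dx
- 3 \sin{\left(3 x \right)}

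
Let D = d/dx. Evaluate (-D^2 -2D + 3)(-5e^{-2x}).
- 15 e^{- 2 x}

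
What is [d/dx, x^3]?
3 x^{2}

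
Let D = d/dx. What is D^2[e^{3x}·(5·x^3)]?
15 x \left(3 x^{2} + 6 x + 2\right) e^{3 x}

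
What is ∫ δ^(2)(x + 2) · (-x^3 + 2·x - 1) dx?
12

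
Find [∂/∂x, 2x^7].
14 x^{6}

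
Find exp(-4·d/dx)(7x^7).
7 x^{7} - 196 x^{6} + 2352 x^{5} - 15680 x^{4} + 62720 x^{3} - 150528 x^{2} + 200704 x - 114688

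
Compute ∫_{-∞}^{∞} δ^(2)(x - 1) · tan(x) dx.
2 \tan{\left(1 \right)} + 2 \tan^{3}{\left(1 \right)}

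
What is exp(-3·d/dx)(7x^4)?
7 x^{4} - 84 x^{3} + 378 x^{2} - 756 x + 567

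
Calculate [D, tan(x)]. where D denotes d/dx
\frac{1}{\cos^{2}{\left(x \right)}}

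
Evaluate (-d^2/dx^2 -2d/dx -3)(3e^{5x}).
- 114 e^{5 x}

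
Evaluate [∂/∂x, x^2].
2 x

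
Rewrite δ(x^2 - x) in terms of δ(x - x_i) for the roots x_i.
\frac{\delta(x - 1) + \delta(x)}{1}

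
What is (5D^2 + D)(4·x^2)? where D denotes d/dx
8 x + 40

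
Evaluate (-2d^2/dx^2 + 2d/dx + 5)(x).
5 x + 2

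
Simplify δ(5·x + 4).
\frac{\delta(x + 4/5)}{5}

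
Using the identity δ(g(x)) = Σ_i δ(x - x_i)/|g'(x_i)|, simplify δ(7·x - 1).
\frac{\delta(x - 1/7)}{7}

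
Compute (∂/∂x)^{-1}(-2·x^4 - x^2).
- \frac{2 x^{5}}{5} - \frac{x^{3}}{3}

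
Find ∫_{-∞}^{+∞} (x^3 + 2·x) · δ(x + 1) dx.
-3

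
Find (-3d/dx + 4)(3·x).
12 x - 9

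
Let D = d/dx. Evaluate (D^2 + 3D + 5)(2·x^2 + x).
10 x^{2} + 17 x + 7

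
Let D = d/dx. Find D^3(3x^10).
2160 x^{7}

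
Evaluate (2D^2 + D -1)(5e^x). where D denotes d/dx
10 e^{x}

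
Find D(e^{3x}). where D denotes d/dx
3 e^{3 x}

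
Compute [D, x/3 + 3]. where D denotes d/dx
\frac{1}{3}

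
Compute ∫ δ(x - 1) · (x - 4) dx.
-3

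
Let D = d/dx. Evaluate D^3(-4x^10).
- 2880 x^{7}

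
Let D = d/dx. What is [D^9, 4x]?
36D^{8}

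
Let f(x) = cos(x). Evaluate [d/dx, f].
- \sin{\left(x \right)}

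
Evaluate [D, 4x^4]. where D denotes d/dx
16 x^{3}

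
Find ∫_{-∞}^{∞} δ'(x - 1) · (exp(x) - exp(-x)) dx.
- 2 \cosh{\left(1 \right)}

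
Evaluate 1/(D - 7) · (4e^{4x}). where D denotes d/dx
- \frac{4 e^{4 x}}{3}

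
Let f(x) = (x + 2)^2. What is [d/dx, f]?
2 x + 4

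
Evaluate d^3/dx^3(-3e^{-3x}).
81 e^{- 3 x}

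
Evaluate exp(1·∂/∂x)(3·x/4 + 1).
\frac{3 x}{4} + \frac{7}{4}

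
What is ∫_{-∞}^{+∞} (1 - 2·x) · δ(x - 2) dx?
-3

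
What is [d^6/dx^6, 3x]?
18\frac{d^{5}}{dx^{5}}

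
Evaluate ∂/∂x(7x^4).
28 x^{3}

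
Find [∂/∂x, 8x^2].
16 x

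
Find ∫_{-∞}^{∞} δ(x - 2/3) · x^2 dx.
\frac{4}{9}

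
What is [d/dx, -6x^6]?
- 36 x^{5}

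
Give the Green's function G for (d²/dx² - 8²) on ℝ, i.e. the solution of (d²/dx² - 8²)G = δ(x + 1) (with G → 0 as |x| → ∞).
-\frac{e^{-8|x + 1|}}{16}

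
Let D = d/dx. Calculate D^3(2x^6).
240 x^{3}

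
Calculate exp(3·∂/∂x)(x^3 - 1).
x^{3} + 9 x^{2} + 27 x + 26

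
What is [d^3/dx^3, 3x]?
9\frac{d^{2}}{dx^{2}}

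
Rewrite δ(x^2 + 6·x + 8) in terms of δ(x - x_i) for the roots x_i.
\frac{\delta(x + 4) + \delta(x + 2)}{2}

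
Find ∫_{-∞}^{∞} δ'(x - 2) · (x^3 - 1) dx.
-12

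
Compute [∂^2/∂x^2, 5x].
10\frac{d}{dx}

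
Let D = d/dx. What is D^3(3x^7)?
630 x^{4}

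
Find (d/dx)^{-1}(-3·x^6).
- \frac{3 x^{7}}{7}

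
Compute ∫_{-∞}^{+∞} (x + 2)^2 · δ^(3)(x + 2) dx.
0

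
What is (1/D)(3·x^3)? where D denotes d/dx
\frac{3 x^{4}}{4}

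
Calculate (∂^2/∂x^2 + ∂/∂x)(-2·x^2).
- 4 x - 4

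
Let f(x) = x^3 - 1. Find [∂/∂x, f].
3 x^{2}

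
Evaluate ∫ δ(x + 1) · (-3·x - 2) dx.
1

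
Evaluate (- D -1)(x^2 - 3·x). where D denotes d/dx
- x^{2} + x + 3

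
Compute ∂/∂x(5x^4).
20 x^{3}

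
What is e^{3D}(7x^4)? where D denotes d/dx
7 x^{4} + 84 x^{3} + 378 x^{2} + 756 x + 567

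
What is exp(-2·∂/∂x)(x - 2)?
x - 4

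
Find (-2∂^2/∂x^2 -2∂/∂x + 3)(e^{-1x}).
3 e^{- x}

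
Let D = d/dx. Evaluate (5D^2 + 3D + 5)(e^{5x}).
145 e^{5 x}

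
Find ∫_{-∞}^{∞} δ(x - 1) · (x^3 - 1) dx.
0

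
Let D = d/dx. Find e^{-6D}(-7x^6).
- 7 x^{6} + 252 x^{5} - 3780 x^{4} + 30240 x^{3} - 136080 x^{2} + 326592 x - 326592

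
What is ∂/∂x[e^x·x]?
\left(x + 1\right) e^{x}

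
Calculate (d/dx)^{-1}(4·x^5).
\frac{2 x^{6}}{3}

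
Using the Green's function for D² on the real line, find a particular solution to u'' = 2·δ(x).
|x|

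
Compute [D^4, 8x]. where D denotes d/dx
32D^{3}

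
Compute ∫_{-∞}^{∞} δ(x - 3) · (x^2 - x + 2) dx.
8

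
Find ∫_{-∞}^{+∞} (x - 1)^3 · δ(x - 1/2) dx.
- \frac{1}{8}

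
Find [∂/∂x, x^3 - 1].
3 x^{2}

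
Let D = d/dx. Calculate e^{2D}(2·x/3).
\frac{2 x}{3} + \frac{4}{3}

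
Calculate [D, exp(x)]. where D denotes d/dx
e^{x}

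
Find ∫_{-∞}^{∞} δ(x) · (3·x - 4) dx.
-4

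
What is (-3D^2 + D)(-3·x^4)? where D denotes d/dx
12 x^{2} \left(9 - x\right)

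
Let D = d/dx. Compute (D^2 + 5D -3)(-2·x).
6 x - 10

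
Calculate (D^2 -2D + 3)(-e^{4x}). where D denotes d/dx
- 11 e^{4 x}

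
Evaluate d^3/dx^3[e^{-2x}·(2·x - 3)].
16 \left(3 - x\right) e^{- 2 x}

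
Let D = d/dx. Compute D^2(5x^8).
280 x^{6}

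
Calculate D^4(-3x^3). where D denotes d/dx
0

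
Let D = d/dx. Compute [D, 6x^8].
48 x^{7}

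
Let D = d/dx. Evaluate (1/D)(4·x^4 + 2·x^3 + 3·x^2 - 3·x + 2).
\frac{4 x^{5}}{5} + \frac{x^{4}}{2} + x^{3} - \frac{3 x^{2}}{2} + 2 x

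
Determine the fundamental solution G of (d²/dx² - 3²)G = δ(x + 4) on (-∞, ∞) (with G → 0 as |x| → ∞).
-\frac{e^{-3|x + 4|}}{6}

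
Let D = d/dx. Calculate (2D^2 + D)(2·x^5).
10 x^{3} \left(x + 8\right)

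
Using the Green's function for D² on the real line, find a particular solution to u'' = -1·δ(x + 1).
-\frac{|x + 1|}{2}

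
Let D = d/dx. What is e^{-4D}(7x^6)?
7 x^{6} - 168 x^{5} + 1680 x^{4} - 8960 x^{3} + 26880 x^{2} - 43008 x + 28672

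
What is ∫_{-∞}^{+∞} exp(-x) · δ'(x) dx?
1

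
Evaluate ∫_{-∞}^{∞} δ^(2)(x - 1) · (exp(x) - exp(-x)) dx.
2 \sinh{\left(1 \right)}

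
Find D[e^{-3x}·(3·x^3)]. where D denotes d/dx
9 x^{2} \left(1 - x\right) e^{- 3 x}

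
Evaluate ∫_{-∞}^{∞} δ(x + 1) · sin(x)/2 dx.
- \frac{\sin{\left(1 \right)}}{2}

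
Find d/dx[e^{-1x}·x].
\left(1 - x\right) e^{- x}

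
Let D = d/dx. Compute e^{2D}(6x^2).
6 x^{2} + 24 x + 24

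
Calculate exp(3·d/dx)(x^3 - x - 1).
x^{3} + 9 x^{2} + 26 x + 23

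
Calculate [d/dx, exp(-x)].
- e^{- x}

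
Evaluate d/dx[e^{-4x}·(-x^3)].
x^{2} \left(4 x - 3\right) e^{- 4 x}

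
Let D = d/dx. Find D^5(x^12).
95040 x^{7}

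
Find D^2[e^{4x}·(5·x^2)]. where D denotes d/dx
\left(80 x^{2} + 80 x + 10\right) e^{4 x}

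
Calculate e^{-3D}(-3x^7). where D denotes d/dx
- 3 x^{7} + 63 x^{6} - 567 x^{5} + 2835 x^{4} - 8505 x^{3} + 15309 x^{2} - 15309 x + 6561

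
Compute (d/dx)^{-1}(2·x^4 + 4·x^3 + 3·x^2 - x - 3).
\frac{2 x^{5}}{5} + x^{4} + x^{3} - \frac{x^{2}}{2} - 3 x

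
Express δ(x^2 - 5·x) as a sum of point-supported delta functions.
\frac{\delta(x - 5) + \delta(x)}{5}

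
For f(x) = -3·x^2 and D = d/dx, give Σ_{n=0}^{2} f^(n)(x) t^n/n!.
- 3 t^{2} - 6 t x - 3 x^{2}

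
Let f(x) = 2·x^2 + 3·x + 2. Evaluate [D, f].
4 x + 3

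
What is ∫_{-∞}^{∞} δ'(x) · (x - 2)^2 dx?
4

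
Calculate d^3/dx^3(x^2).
0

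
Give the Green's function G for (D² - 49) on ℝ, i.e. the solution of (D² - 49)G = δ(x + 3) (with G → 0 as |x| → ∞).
-\frac{e^{-7|x + 3|}}{14}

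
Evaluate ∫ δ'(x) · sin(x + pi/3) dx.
- \frac{1}{2}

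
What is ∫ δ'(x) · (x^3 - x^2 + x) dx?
-1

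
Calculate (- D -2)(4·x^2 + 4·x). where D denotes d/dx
- 8 x^{2} - 16 x - 4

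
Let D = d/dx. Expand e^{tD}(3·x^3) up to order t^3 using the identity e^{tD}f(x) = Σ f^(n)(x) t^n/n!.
3 t^{3} + 9 t^{2} x + 9 t x^{2} + 3 x^{3}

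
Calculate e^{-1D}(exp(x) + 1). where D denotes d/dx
e^{x - 1} + 1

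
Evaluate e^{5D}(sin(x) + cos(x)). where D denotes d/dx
\sqrt{2} \sin{\left(x + \frac{\pi}{4} + 5 \right)}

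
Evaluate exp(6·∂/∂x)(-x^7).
- x^{7} - 42 x^{6} - 756 x^{5} - 7560 x^{4} - 45360 x^{3} - 163296 x^{2} - 326592 x - 279936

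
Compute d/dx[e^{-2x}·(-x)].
\left(2 x - 1\right) e^{- 2 x}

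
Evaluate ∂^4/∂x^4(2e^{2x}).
32 e^{2 x}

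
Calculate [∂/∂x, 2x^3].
6 x^{2}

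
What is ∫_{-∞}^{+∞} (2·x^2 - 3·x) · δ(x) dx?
0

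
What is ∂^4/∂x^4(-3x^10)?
- 15120 x^{6}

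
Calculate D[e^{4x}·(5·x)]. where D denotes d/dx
\left(20 x + 5\right) e^{4 x}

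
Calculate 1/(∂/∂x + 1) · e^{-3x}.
- \frac{e^{- 3 x}}{2}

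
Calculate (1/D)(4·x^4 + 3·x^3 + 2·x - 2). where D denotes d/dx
\frac{4 x^{5}}{5} + \frac{3 x^{4}}{4} + x^{2} - 2 x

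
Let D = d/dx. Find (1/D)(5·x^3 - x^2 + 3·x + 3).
\frac{5 x^{4}}{4} - \frac{x^{3}}{3} + \frac{3 x^{2}}{2} + 3 x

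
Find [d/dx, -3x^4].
- 12 x^{3}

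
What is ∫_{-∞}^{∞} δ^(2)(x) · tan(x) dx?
0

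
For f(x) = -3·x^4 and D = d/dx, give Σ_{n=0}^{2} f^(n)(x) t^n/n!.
3 x^{2} \left(- 6 t^{2} - 4 t x - x^{2}\right)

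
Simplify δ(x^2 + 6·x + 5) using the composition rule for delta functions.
\frac{\delta(x + 5) + \delta(x + 1)}{4}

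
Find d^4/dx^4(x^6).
360 x^{2}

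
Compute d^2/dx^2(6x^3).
36 x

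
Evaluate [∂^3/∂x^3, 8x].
24\frac{d^{2}}{dx^{2}}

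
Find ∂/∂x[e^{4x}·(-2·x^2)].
4 x \left(- 2 x - 1\right) e^{4 x}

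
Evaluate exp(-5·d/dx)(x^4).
x^{4} - 20 x^{3} + 150 x^{2} - 500 x + 625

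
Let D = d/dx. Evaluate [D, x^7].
7 x^{6}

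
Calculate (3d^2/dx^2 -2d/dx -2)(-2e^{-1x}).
- 6 e^{- x}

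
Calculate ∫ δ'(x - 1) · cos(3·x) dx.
3 \sin{\left(3 \right)}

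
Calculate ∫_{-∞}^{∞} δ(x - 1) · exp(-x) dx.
e^{-1}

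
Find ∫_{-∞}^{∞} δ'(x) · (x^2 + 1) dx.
0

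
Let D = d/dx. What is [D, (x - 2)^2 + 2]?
2 x - 4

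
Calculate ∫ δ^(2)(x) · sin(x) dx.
0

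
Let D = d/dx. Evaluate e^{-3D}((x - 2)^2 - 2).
x^{2} - 10 x + 23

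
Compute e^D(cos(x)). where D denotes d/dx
\cos{\left(x + 1 \right)}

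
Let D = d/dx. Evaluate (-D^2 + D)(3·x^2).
6 x - 6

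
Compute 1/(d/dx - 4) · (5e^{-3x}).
- \frac{5 e^{- 3 x}}{7}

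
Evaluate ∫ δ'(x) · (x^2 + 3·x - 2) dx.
-3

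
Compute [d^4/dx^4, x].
4\frac{d^{3}}{dx^{3}}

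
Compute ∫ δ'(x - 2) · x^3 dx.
-12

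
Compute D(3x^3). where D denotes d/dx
9 x^{2}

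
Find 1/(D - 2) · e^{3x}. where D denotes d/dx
e^{3 x}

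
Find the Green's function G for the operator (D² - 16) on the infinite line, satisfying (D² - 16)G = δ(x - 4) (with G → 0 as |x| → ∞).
-\frac{e^{-4|x - 4|}}{8}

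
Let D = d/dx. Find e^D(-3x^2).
- 3 x^{2} - 6 x - 3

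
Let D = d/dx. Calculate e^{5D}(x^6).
x^{6} + 30 x^{5} + 375 x^{4} + 2500 x^{3} + 9375 x^{2} + 18750 x + 15625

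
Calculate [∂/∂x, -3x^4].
- 12 x^{3}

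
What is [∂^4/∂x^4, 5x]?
20\frac{d^{3}}{dx^{3}}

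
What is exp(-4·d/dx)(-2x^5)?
- 2 x^{5} + 40 x^{4} - 320 x^{3} + 1280 x^{2} - 2560 x + 2048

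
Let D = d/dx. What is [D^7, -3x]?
-21D^{6}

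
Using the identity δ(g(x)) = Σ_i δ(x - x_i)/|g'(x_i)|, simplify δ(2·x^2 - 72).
\frac{\delta(x - 6) + \delta(x + 6)}{24}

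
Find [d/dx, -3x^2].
- 6 x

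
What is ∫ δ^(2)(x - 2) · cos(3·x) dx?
- 9 \cos{\left(6 \right)}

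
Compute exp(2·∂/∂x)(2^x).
2^{x + 2}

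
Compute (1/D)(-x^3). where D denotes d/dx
- \frac{x^{4}}{4}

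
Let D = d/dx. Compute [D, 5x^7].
35 x^{6}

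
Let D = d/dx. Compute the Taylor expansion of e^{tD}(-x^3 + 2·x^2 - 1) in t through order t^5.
- t^{3} - t^{2} \left(3 x - 2\right) - t x \left(3 x - 4\right) - x^{3} + 2 x^{2} - 1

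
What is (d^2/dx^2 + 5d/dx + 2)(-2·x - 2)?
- 4 x - 14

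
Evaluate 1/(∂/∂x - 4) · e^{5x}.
e^{5 x}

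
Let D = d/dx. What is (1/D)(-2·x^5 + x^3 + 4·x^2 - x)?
- \frac{x^{6}}{3} + \frac{x^{4}}{4} + \frac{4 x^{3}}{3} - \frac{x^{2}}{2}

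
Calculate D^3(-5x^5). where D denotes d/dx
- 300 x^{2}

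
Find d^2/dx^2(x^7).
42 x^{5}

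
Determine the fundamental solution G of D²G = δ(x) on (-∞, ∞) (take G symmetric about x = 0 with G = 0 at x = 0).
\frac{|x|}{2}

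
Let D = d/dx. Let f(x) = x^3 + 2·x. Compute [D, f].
3 x^{2} + 2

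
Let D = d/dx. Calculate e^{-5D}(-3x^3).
- 3 x^{3} + 45 x^{2} - 225 x + 375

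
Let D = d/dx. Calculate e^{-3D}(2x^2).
2 x^{2} - 12 x + 18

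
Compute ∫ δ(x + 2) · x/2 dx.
-1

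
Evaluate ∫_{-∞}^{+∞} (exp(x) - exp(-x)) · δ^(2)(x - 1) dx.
2 \sinh{\left(1 \right)}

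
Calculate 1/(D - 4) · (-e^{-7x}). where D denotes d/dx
\frac{e^{- 7 x}}{11}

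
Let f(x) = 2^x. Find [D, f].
2^{x} \log{\left(2 \right)}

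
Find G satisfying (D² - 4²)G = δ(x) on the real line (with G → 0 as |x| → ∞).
-\frac{e^{-4|x|}}{8}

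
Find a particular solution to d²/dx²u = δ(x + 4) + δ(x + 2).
\frac{|x + 4|}{2} + \frac{|x + 2|}{2}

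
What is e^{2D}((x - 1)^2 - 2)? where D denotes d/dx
x^{2} + 2 x - 1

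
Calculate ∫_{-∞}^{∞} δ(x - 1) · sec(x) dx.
\sec{\left(1 \right)}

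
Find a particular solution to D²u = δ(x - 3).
\frac{|x - 3|}{2}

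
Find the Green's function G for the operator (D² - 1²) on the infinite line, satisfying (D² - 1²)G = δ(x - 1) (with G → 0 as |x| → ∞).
-\frac{e^{-|x - 1|}}{2}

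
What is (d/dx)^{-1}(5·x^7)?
\frac{5 x^{8}}{8}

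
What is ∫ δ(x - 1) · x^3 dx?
1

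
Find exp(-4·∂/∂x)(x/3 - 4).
\frac{x}{3} - \frac{16}{3}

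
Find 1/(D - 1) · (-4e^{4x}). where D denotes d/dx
- \frac{4 e^{4 x}}{3}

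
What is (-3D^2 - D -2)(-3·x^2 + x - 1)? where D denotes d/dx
6 x^{2} + 4 x + 19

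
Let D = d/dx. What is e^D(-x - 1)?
- x - 2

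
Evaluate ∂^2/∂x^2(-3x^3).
- 18 x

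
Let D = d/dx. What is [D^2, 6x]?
12D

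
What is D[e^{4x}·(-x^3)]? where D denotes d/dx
x^{2} \left(- 4 x - 3\right) e^{4 x}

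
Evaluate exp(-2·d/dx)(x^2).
x^{2} - 4 x + 4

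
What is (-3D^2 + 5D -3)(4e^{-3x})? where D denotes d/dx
- 180 e^{- 3 x}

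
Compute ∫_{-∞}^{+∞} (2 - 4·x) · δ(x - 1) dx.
-2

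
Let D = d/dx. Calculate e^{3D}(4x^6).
4 x^{6} + 72 x^{5} + 540 x^{4} + 2160 x^{3} + 4860 x^{2} + 5832 x + 2916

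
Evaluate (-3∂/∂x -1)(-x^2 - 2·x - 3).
x^{2} + 8 x + 9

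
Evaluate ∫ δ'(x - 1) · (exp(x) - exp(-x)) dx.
- 2 \cosh{\left(1 \right)}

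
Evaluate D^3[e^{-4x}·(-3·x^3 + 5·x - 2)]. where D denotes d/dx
2 \left(96 x^{3} - 216 x^{2} - 52 x + 175\right) e^{- 4 x}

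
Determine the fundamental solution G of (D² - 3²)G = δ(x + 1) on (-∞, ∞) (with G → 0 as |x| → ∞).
-\frac{e^{-3|x + 1|}}{6}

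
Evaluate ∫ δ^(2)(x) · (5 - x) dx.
0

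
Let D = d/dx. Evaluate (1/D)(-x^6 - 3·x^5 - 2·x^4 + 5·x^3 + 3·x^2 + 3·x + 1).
- \frac{x^{7}}{7} - \frac{x^{6}}{2} - \frac{2 x^{5}}{5} + \frac{5 x^{4}}{4} + x^{3} + \frac{3 x^{2}}{2} + x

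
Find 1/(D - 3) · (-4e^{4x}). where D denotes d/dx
- 4 e^{4 x}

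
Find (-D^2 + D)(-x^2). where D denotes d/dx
2 - 2 x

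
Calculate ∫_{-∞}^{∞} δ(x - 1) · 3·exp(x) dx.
3 e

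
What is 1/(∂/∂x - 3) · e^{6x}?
\frac{e^{6 x}}{3}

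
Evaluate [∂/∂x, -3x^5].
- 15 x^{4}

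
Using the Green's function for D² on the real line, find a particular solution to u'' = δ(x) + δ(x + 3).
\frac{|x|}{2} + \frac{|x + 3|}{2}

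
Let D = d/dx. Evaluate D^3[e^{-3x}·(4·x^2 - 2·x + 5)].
9 \left(- 12 x^{2} + 30 x - 29\right) e^{- 3 x}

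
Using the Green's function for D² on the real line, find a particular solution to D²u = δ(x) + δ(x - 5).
\frac{|x|}{2} + \frac{|x - 5|}{2}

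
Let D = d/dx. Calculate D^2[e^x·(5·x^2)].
5 \left(x^{2} + 4 x + 2\right) e^{x}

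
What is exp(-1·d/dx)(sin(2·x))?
\sin{\left(2 x - 2 \right)}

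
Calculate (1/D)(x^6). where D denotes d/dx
\frac{x^{7}}{7}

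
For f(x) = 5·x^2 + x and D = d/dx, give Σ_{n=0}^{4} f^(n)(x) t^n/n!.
5 t^{2} + t \left(10 x + 1\right) + 5 x^{2} + x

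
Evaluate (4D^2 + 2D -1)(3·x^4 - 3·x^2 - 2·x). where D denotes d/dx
- 3 x^{4} + 24 x^{3} + 147 x^{2} - 10 x - 28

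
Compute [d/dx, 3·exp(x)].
3 e^{x}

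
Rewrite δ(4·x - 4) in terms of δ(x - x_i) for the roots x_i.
\frac{\delta(x - 1)}{4}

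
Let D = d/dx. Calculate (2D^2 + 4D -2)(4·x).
16 - 8 x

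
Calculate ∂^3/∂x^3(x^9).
504 x^{6}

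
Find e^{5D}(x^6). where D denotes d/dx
x^{6} + 30 x^{5} + 375 x^{4} + 2500 x^{3} + 9375 x^{2} + 18750 x + 15625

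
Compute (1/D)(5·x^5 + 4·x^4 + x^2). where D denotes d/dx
\frac{5 x^{6}}{6} + \frac{4 x^{5}}{5} + \frac{x^{3}}{3}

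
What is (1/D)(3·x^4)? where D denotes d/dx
\frac{3 x^{5}}{5}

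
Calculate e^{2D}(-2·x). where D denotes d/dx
- 2 x - 4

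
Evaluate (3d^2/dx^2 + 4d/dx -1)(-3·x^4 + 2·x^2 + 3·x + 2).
3 x^{4} - 48 x^{3} - 110 x^{2} + 13 x + 22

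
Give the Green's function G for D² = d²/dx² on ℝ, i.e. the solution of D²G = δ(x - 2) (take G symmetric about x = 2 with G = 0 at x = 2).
\frac{|x - 2|}{2}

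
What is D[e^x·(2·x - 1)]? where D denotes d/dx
\left(2 x + 1\right) e^{x}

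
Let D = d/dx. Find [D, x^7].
7 x^{6}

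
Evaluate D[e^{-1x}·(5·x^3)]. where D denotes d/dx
5 x^{2} \left(3 - x\right) e^{- x}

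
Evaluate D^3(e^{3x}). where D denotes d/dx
27 e^{3 x}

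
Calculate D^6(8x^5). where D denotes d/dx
0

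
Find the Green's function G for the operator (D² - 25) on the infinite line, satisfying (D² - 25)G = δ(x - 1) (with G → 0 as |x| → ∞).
-\frac{e^{-5|x - 1|}}{10}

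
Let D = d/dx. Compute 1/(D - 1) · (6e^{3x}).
3 e^{3 x}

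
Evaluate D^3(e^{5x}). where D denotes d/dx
125 e^{5 x}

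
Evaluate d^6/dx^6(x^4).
0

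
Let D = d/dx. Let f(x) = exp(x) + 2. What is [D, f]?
e^{x}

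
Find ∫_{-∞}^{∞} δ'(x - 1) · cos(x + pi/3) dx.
\sin{\left(1 + \frac{\pi}{3} \right)}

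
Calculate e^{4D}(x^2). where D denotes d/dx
x^{2} + 8 x + 16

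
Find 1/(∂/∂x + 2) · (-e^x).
- \frac{e^{x}}{3}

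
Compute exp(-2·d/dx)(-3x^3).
- 3 x^{3} + 18 x^{2} - 36 x + 24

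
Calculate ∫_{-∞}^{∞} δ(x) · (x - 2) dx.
-2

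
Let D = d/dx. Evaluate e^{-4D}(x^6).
x^{6} - 24 x^{5} + 240 x^{4} - 1280 x^{3} + 3840 x^{2} - 6144 x + 4096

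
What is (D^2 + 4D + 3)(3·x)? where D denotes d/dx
9 x + 12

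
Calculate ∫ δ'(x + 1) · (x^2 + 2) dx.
2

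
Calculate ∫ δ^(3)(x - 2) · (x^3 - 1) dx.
-6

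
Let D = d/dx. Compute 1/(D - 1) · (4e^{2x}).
4 e^{2 x}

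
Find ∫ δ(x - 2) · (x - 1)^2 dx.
1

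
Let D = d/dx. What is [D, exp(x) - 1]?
e^{x}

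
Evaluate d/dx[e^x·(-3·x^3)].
3 x^{2} \left(- x - 3\right) e^{x}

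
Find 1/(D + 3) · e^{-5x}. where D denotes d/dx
- \frac{e^{- 5 x}}{2}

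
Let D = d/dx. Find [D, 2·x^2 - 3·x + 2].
4 x - 3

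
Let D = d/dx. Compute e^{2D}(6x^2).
6 x^{2} + 24 x + 24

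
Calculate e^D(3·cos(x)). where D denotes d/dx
3 \cos{\left(x + 1 \right)}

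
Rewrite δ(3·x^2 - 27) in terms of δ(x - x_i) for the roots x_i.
\frac{\delta(x - 3) + \delta(x + 3)}{18}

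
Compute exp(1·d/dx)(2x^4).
2 x^{4} + 8 x^{3} + 12 x^{2} + 8 x + 2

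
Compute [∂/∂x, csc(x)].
- \cot{\left(x \right)} \csc{\left(x \right)}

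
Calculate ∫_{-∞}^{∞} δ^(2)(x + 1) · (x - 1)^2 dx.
2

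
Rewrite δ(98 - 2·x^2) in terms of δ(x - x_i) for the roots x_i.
\frac{\delta(x - 7) + \delta(x + 7)}{28}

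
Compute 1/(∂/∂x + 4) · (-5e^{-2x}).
- \frac{5 e^{- 2 x}}{2}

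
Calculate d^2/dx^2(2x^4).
24 x^{2}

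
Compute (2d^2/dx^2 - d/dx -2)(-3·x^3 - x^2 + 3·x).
6 x^{3} + 11 x^{2} - 40 x - 7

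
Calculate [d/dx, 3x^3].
9 x^{2}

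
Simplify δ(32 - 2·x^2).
\frac{\delta(x - 4) + \delta(x + 4)}{16}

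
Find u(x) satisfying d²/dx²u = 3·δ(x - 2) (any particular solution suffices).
\frac{3|x - 2|}{2}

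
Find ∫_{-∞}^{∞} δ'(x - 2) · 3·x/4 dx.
- \frac{3}{4}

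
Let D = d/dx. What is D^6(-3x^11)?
- 997920 x^{5}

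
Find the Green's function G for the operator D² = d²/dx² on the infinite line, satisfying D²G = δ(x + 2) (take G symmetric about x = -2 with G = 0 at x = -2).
\frac{|x + 2|}{2}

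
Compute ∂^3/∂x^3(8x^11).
7920 x^{8}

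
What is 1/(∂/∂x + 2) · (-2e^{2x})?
- \frac{e^{2 x}}{2}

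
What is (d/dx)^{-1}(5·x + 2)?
\frac{5 x^{2}}{2} + 2 x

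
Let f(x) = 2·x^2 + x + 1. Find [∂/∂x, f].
4 x + 1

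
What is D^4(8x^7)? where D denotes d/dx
6720 x^{3}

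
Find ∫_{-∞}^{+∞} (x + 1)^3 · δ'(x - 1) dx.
-12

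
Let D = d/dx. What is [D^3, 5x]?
15D^{2}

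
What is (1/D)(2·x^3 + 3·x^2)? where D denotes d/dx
\frac{x^{4}}{2} + x^{3}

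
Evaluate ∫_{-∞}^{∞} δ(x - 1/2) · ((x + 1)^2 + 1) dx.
\frac{13}{4}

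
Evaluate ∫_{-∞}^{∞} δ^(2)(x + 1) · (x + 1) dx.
0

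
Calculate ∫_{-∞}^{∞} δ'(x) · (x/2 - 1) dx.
- \frac{1}{2}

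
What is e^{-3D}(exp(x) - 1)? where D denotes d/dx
e^{x - 3} - 1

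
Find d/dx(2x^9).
18 x^{8}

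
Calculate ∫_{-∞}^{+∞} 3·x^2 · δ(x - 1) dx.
3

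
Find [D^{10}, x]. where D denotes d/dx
10D^{9}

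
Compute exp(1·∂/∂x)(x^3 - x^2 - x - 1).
x^{3} + 2 x^{2} - 2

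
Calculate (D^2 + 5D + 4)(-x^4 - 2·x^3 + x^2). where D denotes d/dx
- 4 x^{4} - 28 x^{3} - 38 x^{2} - 2 x + 2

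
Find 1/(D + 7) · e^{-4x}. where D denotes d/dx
\frac{e^{- 4 x}}{3}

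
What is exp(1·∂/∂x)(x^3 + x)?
x^{3} + 3 x^{2} + 4 x + 2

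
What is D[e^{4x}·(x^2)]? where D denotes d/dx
2 x \left(2 x + 1\right) e^{4 x}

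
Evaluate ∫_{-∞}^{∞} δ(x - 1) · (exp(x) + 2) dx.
2 + e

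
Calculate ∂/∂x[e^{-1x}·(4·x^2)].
4 x \left(2 - x\right) e^{- x}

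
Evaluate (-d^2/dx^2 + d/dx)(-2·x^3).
6 x \left(2 - x\right)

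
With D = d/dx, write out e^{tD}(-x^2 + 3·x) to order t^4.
- t^{2} - t \left(2 x - 3\right) - x^{2} + 3 x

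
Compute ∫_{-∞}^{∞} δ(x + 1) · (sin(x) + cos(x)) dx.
- \sin{\left(1 \right)} + \cos{\left(1 \right)}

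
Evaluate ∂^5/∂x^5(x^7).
2520 x^{2}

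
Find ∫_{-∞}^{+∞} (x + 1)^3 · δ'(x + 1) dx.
0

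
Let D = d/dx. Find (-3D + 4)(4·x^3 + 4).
16 x^{3} - 36 x^{2} + 16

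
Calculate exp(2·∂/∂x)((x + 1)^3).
x^{3} + 9 x^{2} + 27 x + 27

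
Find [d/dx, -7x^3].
- 21 x^{2}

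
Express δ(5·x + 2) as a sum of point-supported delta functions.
\frac{\delta(x + 2/5)}{5}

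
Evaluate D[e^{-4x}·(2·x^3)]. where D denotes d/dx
x^{2} \left(6 - 8 x\right) e^{- 4 x}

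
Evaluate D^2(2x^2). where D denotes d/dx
4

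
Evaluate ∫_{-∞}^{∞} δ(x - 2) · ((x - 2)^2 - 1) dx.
-1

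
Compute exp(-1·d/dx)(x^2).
x^{2} - 2 x + 1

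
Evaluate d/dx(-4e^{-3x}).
12 e^{- 3 x}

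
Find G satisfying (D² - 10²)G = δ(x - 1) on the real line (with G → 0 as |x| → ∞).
-\frac{e^{-10|x - 1|}}{20}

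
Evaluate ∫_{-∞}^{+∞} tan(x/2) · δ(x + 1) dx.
- \tan{\left(\frac{1}{2} \right)}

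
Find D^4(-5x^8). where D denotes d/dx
- 8400 x^{4}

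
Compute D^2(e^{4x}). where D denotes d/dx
16 e^{4 x}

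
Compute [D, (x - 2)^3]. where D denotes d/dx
3 \left(x - 2\right)^{2}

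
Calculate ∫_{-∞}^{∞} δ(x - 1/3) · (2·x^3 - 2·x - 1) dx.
- \frac{43}{27}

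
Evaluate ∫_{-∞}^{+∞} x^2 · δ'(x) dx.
0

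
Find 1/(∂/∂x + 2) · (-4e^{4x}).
- \frac{2 e^{4 x}}{3}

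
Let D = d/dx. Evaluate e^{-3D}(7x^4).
7 x^{4} - 84 x^{3} + 378 x^{2} - 756 x + 567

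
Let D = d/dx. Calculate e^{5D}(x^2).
x^{2} + 10 x + 25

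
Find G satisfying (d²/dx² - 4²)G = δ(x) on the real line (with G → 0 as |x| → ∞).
-\frac{e^{-4|x|}}{8}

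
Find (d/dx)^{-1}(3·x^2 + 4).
x^{3} + 4 x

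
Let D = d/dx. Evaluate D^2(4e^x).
4 e^{x}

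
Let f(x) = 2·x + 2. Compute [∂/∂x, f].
2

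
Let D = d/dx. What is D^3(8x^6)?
960 x^{3}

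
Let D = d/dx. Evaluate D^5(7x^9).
105840 x^{4}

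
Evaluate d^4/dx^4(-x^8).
- 1680 x^{4}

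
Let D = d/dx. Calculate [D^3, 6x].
18D^{2}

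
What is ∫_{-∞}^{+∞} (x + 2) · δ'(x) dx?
-1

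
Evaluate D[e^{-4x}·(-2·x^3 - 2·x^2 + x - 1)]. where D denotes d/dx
\left(8 x^{3} + 2 x^{2} - 8 x + 5\right) e^{- 4 x}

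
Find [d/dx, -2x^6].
- 12 x^{5}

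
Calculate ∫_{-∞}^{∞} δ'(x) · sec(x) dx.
0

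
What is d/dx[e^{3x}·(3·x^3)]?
9 x^{2} \left(x + 1\right) e^{3 x}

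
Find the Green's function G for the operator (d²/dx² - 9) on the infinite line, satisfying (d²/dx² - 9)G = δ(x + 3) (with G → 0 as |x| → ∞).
-\frac{e^{-3|x + 3|}}{6}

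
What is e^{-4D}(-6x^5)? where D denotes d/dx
- 6 x^{5} + 120 x^{4} - 960 x^{3} + 3840 x^{2} - 7680 x + 6144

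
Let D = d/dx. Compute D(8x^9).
72 x^{8}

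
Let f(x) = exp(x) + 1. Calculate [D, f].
e^{x}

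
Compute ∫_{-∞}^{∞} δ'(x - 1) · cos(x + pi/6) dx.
\sin{\left(\frac{\pi}{6} + 1 \right)}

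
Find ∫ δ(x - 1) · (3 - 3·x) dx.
0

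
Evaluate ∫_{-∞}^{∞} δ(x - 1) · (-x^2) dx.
-1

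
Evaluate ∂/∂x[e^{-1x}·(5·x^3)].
5 x^{2} \left(3 - x\right) e^{- x}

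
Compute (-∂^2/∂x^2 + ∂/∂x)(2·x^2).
4 x - 4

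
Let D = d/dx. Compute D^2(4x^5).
80 x^{3}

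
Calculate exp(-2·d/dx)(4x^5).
4 x^{5} - 40 x^{4} + 160 x^{3} - 320 x^{2} + 320 x - 128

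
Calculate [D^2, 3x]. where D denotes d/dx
6D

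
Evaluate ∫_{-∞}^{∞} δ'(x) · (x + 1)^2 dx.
-2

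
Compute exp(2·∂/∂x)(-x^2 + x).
- x^{2} - 3 x - 2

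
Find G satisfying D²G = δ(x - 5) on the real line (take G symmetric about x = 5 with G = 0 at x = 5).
\frac{|x - 5|}{2}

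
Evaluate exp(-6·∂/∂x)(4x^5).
4 x^{5} - 120 x^{4} + 1440 x^{3} - 8640 x^{2} + 25920 x - 31104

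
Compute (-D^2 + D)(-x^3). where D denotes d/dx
3 x \left(2 - x\right)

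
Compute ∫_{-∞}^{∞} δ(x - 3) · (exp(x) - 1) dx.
-1 + e^{3}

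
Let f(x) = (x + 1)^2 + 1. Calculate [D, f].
2 x + 2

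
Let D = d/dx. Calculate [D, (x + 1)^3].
3 \left(x + 1\right)^{2}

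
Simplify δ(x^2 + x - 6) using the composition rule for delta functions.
\frac{\delta(x + 3) + \delta(x - 2)}{5}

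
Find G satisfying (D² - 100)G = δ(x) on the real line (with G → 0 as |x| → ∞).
-\frac{e^{-10|x|}}{20}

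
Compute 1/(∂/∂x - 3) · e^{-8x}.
- \frac{e^{- 8 x}}{11}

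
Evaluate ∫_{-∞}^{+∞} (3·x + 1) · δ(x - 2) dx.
7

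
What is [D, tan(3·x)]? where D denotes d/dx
\frac{3}{\cos^{2}{\left(3 x \right)}}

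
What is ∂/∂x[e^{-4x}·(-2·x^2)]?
4 x \left(2 x - 1\right) e^{- 4 x}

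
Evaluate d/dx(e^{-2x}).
- 2 e^{- 2 x}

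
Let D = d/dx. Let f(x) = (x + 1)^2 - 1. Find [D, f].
2 x + 2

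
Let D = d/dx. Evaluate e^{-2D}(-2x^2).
- 2 x^{2} + 8 x - 8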